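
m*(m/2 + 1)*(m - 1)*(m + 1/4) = m^4/2 + 5*m^3/8 - 7*m^2/8 - m/4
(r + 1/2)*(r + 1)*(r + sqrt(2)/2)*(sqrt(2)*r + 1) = sqrt(2)*r^4 + 2*r^3 + 3*sqrt(2)*r^3/2 + sqrt(2)*r^2 + 3*r^2 + r + 3*sqrt(2)*r/4 + sqrt(2)/4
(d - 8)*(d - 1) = d^2 - 9*d + 8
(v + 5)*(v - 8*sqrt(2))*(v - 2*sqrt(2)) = v^3 - 10*sqrt(2)*v^2 + 5*v^2 - 50*sqrt(2)*v + 32*v + 160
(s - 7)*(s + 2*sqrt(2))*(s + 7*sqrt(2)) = s^3 - 7*s^2 + 9*sqrt(2)*s^2 - 63*sqrt(2)*s + 28*s - 196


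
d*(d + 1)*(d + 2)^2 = d^4 + 5*d^3 + 8*d^2 + 4*d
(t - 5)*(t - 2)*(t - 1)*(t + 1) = t^4 - 7*t^3 + 9*t^2 + 7*t - 10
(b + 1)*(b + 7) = b^2 + 8*b + 7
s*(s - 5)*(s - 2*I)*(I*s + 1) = I*s^4 + 3*s^3 - 5*I*s^3 - 15*s^2 - 2*I*s^2 + 10*I*s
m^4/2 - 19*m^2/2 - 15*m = m*(m/2 + 1)*(m - 5)*(m + 3)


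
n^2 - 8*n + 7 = (n - 7)*(n - 1)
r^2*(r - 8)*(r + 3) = r^4 - 5*r^3 - 24*r^2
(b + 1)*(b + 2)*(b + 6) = b^3 + 9*b^2 + 20*b + 12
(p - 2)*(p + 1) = p^2 - p - 2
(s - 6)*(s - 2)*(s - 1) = s^3 - 9*s^2 + 20*s - 12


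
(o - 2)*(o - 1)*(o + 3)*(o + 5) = o^4 + 5*o^3 - 7*o^2 - 29*o + 30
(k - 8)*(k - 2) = k^2 - 10*k + 16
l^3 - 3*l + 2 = (l - 1)^2*(l + 2)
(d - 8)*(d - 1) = d^2 - 9*d + 8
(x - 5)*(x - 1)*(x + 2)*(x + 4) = x^4 - 23*x^2 - 18*x + 40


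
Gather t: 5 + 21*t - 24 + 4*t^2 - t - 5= 4*t^2 + 20*t - 24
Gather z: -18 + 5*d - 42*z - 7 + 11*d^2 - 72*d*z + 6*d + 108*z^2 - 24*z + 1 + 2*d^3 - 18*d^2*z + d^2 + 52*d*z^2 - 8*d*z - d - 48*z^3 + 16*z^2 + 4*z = 2*d^3 + 12*d^2 + 10*d - 48*z^3 + z^2*(52*d + 124) + z*(-18*d^2 - 80*d - 62) - 24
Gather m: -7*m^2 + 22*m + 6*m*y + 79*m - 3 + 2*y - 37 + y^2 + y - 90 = -7*m^2 + m*(6*y + 101) + y^2 + 3*y - 130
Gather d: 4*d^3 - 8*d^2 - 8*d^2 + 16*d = 4*d^3 - 16*d^2 + 16*d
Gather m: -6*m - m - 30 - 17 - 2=-7*m - 49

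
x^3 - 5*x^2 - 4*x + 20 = (x - 5)*(x - 2)*(x + 2)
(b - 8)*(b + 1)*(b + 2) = b^3 - 5*b^2 - 22*b - 16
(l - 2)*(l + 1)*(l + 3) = l^3 + 2*l^2 - 5*l - 6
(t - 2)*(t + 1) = t^2 - t - 2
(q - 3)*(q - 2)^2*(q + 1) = q^4 - 6*q^3 + 9*q^2 + 4*q - 12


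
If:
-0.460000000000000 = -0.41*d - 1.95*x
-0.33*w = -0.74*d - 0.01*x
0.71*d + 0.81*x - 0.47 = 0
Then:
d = 0.52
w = 1.16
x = 0.13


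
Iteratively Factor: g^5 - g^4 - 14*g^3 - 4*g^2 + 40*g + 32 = (g + 1)*(g^4 - 2*g^3 - 12*g^2 + 8*g + 32) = (g - 2)*(g + 1)*(g^3 - 12*g - 16) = (g - 4)*(g - 2)*(g + 1)*(g^2 + 4*g + 4) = (g - 4)*(g - 2)*(g + 1)*(g + 2)*(g + 2)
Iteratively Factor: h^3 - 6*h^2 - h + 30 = (h - 5)*(h^2 - h - 6) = (h - 5)*(h - 3)*(h + 2)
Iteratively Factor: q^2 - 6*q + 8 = (q - 2)*(q - 4)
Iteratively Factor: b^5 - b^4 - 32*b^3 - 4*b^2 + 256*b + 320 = (b - 5)*(b^4 + 4*b^3 - 12*b^2 - 64*b - 64) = (b - 5)*(b - 4)*(b^3 + 8*b^2 + 20*b + 16) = (b - 5)*(b - 4)*(b + 4)*(b^2 + 4*b + 4) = (b - 5)*(b - 4)*(b + 2)*(b + 4)*(b + 2)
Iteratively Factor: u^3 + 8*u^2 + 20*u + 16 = (u + 2)*(u^2 + 6*u + 8) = (u + 2)*(u + 4)*(u + 2)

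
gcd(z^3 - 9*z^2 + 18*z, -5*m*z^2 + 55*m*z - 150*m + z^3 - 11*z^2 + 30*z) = z - 6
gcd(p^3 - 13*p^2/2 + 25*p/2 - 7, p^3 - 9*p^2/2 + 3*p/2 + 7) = p^2 - 11*p/2 + 7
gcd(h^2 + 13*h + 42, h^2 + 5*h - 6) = h + 6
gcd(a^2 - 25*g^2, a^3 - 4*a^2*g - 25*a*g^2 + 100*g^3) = a^2 - 25*g^2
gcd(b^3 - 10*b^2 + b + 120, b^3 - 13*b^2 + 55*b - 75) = b - 5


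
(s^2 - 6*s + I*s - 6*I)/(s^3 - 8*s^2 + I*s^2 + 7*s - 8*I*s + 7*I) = (s - 6)/(s^2 - 8*s + 7)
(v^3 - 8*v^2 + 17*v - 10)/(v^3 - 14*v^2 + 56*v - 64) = (v^2 - 6*v + 5)/(v^2 - 12*v + 32)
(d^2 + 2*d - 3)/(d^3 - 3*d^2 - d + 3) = (d + 3)/(d^2 - 2*d - 3)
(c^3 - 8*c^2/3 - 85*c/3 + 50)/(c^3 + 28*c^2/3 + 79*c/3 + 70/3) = (3*c^2 - 23*c + 30)/(3*c^2 + 13*c + 14)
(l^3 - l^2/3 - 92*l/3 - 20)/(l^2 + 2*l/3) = l - 1 - 30/l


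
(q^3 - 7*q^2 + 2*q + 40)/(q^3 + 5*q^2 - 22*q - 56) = (q - 5)/(q + 7)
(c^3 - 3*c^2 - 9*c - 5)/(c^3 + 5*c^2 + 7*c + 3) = (c - 5)/(c + 3)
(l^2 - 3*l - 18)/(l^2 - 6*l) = (l + 3)/l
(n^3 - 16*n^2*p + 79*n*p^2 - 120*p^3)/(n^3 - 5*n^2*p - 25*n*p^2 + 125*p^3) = (-n^2 + 11*n*p - 24*p^2)/(-n^2 + 25*p^2)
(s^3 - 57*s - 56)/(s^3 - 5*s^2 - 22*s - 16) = (s + 7)/(s + 2)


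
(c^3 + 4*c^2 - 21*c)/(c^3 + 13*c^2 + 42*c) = (c - 3)/(c + 6)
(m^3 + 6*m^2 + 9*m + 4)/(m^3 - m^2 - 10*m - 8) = (m^2 + 5*m + 4)/(m^2 - 2*m - 8)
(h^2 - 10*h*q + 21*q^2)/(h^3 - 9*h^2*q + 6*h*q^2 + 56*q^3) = (-h + 3*q)/(-h^2 + 2*h*q + 8*q^2)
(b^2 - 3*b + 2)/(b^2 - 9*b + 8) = (b - 2)/(b - 8)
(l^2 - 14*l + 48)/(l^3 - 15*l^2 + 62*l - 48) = 1/(l - 1)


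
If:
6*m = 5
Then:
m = 5/6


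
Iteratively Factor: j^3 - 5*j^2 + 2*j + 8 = (j - 4)*(j^2 - j - 2) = (j - 4)*(j + 1)*(j - 2)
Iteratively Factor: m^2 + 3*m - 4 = (m - 1)*(m + 4)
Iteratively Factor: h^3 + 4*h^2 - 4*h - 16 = (h + 2)*(h^2 + 2*h - 8) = (h + 2)*(h + 4)*(h - 2)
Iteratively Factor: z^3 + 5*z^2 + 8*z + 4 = (z + 1)*(z^2 + 4*z + 4) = (z + 1)*(z + 2)*(z + 2)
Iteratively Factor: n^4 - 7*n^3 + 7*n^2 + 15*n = (n - 3)*(n^3 - 4*n^2 - 5*n) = (n - 5)*(n - 3)*(n^2 + n) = n*(n - 5)*(n - 3)*(n + 1)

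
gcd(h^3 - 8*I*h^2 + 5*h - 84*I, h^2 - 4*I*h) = h - 4*I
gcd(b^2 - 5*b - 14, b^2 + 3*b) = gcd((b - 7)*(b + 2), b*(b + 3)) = 1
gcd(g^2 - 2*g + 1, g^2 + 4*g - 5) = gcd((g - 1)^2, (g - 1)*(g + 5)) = g - 1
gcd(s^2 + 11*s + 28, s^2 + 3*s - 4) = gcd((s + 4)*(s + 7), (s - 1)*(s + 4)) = s + 4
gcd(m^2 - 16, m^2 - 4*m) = m - 4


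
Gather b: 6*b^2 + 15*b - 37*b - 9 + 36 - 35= 6*b^2 - 22*b - 8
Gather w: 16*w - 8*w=8*w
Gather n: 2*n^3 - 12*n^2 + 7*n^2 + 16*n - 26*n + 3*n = 2*n^3 - 5*n^2 - 7*n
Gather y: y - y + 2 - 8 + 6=0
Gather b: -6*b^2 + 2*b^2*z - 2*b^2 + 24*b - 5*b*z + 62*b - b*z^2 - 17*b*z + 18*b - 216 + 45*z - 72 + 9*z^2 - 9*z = b^2*(2*z - 8) + b*(-z^2 - 22*z + 104) + 9*z^2 + 36*z - 288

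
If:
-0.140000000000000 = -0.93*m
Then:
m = 0.15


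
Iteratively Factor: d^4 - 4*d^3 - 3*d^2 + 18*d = (d)*(d^3 - 4*d^2 - 3*d + 18) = d*(d + 2)*(d^2 - 6*d + 9) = d*(d - 3)*(d + 2)*(d - 3)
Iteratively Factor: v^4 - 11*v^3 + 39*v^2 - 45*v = (v)*(v^3 - 11*v^2 + 39*v - 45) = v*(v - 3)*(v^2 - 8*v + 15) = v*(v - 3)^2*(v - 5)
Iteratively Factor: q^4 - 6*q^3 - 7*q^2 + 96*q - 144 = (q - 3)*(q^3 - 3*q^2 - 16*q + 48) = (q - 3)^2*(q^2 - 16) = (q - 3)^2*(q + 4)*(q - 4)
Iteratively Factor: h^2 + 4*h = (h)*(h + 4)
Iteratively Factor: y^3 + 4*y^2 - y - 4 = (y - 1)*(y^2 + 5*y + 4) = (y - 1)*(y + 1)*(y + 4)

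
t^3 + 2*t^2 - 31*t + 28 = (t - 4)*(t - 1)*(t + 7)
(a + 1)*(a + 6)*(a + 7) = a^3 + 14*a^2 + 55*a + 42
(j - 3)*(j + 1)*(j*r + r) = j^3*r - j^2*r - 5*j*r - 3*r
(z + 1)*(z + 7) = z^2 + 8*z + 7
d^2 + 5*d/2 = d*(d + 5/2)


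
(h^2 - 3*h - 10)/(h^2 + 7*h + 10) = (h - 5)/(h + 5)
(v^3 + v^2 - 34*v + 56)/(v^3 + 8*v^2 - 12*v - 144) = (v^2 + 5*v - 14)/(v^2 + 12*v + 36)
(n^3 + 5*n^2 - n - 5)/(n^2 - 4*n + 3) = (n^2 + 6*n + 5)/(n - 3)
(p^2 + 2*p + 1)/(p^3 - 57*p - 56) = (p + 1)/(p^2 - p - 56)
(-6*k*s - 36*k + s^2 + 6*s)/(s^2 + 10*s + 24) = (-6*k + s)/(s + 4)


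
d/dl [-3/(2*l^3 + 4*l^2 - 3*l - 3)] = 3*(6*l^2 + 8*l - 3)/(2*l^3 + 4*l^2 - 3*l - 3)^2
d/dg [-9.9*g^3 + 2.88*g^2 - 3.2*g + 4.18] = -29.7*g^2 + 5.76*g - 3.2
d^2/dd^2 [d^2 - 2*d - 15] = 2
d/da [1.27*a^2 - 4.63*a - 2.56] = 2.54*a - 4.63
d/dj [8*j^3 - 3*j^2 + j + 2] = 24*j^2 - 6*j + 1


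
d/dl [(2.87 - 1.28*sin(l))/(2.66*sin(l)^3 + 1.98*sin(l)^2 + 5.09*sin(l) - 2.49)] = (6.8096*sin(l)^3 - 20.3682*sin(l)^2 - 11.3652*sin(l) - 11.4211)*cos(l)/(7.0756*sin(l)^6 + 10.5336*sin(l)^5 + 30.9992*sin(l)^4 + 6.9096*sin(l)^3 + 16.0477*sin(l)^2 - 25.3482*sin(l) + 6.2001)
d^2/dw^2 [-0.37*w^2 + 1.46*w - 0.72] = -0.740000000000000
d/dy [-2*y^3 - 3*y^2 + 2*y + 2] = -6*y^2 - 6*y + 2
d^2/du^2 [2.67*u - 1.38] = 0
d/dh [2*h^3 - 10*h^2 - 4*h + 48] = 6*h^2 - 20*h - 4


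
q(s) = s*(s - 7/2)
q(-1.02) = 4.61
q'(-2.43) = -8.36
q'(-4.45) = -12.40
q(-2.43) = 14.41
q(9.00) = 49.50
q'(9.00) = 14.50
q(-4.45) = 35.38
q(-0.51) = 2.05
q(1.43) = -2.96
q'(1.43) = -0.64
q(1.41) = -2.95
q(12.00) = 102.00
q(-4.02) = 30.23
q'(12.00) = 20.50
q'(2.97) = 2.44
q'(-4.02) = -11.54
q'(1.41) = -0.68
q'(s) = 2*s - 7/2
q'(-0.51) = -4.52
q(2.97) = -1.57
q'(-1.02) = -5.54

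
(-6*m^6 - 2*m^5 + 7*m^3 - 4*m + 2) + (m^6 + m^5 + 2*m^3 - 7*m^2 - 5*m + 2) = -5*m^6 - m^5 + 9*m^3 - 7*m^2 - 9*m + 4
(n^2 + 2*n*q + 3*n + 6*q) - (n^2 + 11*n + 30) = 2*n*q - 8*n + 6*q - 30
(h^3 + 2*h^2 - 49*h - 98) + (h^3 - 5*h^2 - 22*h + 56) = 2*h^3 - 3*h^2 - 71*h - 42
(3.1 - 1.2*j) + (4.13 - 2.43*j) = 7.23 - 3.63*j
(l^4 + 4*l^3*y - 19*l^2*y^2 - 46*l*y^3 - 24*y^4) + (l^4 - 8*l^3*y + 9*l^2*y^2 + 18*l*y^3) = 2*l^4 - 4*l^3*y - 10*l^2*y^2 - 28*l*y^3 - 24*y^4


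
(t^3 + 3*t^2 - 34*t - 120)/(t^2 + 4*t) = t - 1 - 30/t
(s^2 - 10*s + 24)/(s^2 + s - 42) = (s - 4)/(s + 7)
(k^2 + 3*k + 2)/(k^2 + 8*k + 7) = (k + 2)/(k + 7)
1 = 1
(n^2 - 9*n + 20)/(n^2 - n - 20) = (n - 4)/(n + 4)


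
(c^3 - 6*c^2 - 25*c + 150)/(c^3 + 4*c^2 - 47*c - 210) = (c^2 - 11*c + 30)/(c^2 - c - 42)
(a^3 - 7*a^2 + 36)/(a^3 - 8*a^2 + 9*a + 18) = (a + 2)/(a + 1)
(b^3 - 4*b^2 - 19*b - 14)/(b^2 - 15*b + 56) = (b^2 + 3*b + 2)/(b - 8)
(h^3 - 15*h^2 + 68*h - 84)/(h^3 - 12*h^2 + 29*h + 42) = (h - 2)/(h + 1)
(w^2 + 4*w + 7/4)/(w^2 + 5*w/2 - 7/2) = (w + 1/2)/(w - 1)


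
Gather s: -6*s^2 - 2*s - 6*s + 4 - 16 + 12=-6*s^2 - 8*s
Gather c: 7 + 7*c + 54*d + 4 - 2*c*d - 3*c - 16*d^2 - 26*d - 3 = c*(4 - 2*d) - 16*d^2 + 28*d + 8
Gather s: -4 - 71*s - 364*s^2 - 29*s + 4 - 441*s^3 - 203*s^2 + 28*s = -441*s^3 - 567*s^2 - 72*s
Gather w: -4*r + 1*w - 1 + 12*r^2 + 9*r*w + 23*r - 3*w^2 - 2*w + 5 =12*r^2 + 19*r - 3*w^2 + w*(9*r - 1) + 4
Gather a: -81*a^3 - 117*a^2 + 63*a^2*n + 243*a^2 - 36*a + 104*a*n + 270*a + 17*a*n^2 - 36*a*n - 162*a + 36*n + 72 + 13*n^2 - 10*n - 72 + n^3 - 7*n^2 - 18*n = -81*a^3 + a^2*(63*n + 126) + a*(17*n^2 + 68*n + 72) + n^3 + 6*n^2 + 8*n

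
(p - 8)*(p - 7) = p^2 - 15*p + 56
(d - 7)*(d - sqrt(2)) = d^2 - 7*d - sqrt(2)*d + 7*sqrt(2)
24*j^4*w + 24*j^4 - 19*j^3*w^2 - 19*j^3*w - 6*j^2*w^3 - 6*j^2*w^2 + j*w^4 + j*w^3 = (-8*j + w)*(-j + w)*(3*j + w)*(j*w + j)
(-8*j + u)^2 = 64*j^2 - 16*j*u + u^2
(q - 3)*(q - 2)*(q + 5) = q^3 - 19*q + 30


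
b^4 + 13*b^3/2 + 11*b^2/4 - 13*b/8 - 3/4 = (b - 1/2)*(b + 1/2)^2*(b + 6)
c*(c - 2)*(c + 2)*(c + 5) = c^4 + 5*c^3 - 4*c^2 - 20*c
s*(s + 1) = s^2 + s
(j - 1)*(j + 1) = j^2 - 1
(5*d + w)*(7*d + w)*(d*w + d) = 35*d^3*w + 35*d^3 + 12*d^2*w^2 + 12*d^2*w + d*w^3 + d*w^2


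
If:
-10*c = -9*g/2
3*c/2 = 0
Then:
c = 0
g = 0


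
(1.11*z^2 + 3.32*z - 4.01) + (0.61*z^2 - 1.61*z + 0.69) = 1.72*z^2 + 1.71*z - 3.32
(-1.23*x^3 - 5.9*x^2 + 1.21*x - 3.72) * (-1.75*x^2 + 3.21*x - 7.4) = 2.1525*x^5 + 6.3767*x^4 - 11.9545*x^3 + 54.0541*x^2 - 20.8952*x + 27.528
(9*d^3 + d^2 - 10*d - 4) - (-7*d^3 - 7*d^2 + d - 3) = 16*d^3 + 8*d^2 - 11*d - 1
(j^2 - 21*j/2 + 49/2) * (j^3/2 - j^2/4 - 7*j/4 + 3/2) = j^5/2 - 11*j^4/2 + 105*j^3/8 + 55*j^2/4 - 469*j/8 + 147/4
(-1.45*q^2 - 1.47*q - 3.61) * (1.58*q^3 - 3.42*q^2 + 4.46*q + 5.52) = -2.291*q^5 + 2.6364*q^4 - 7.1434*q^3 - 2.214*q^2 - 24.215*q - 19.9272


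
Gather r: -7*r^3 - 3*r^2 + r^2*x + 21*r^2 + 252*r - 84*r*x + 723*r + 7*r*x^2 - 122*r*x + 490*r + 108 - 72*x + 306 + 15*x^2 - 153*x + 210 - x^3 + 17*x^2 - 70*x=-7*r^3 + r^2*(x + 18) + r*(7*x^2 - 206*x + 1465) - x^3 + 32*x^2 - 295*x + 624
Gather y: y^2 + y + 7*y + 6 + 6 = y^2 + 8*y + 12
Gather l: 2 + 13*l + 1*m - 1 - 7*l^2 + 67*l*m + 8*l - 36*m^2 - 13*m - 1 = -7*l^2 + l*(67*m + 21) - 36*m^2 - 12*m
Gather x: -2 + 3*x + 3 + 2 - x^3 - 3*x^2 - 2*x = -x^3 - 3*x^2 + x + 3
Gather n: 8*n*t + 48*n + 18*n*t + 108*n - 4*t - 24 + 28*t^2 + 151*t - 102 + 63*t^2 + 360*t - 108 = n*(26*t + 156) + 91*t^2 + 507*t - 234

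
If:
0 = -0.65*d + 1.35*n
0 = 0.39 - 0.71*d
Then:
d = 0.55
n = 0.26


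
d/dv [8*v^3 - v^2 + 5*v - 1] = 24*v^2 - 2*v + 5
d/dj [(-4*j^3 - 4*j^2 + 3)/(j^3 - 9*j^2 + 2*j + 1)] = (40*j^4 - 16*j^3 - 29*j^2 + 46*j - 6)/(j^6 - 18*j^5 + 85*j^4 - 34*j^3 - 14*j^2 + 4*j + 1)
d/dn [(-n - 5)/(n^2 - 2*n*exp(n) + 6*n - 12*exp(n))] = (-n^2 + 2*n*exp(n) - 6*n - 2*(n + 5)*(n*exp(n) - n + 7*exp(n) - 3) + 12*exp(n))/(n^2 - 2*n*exp(n) + 6*n - 12*exp(n))^2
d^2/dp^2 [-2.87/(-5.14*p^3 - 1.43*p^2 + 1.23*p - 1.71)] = (-(88.5108*p + 8.2082)*(5.14*p^3 + 1.43*p^2 - 1.23*p + 1.71) + 2.87*(15.42*p^2 + 2.86*p - 1.23)*(30.84*p^2 + 5.72*p - 2.46))/(5.14*p^3 + 1.43*p^2 - 1.23*p + 1.71)^3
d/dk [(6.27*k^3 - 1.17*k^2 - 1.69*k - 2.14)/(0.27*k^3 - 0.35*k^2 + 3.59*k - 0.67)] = (-1.8786*k^4 + 45.9312*k^3 - 15.6611*k^2 + 0.0697999999999999*k + 8.8149)/(0.0729*k^6 - 0.189*k^5 + 2.0611*k^4 - 2.8748*k^3 + 13.3571*k^2 - 4.8106*k + 0.4489)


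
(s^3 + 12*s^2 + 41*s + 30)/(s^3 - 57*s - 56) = (s^2 + 11*s + 30)/(s^2 - s - 56)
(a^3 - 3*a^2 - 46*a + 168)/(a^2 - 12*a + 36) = (a^2 + 3*a - 28)/(a - 6)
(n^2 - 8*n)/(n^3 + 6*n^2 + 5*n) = (n - 8)/(n^2 + 6*n + 5)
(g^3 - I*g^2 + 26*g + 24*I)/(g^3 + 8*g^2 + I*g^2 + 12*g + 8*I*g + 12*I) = (g^2 - 2*I*g + 24)/(g^2 + 8*g + 12)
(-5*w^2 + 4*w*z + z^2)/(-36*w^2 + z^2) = (5*w^2 - 4*w*z - z^2)/(36*w^2 - z^2)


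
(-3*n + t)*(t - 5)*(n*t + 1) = -3*n^2*t^2 + 15*n^2*t + n*t^3 - 5*n*t^2 - 3*n*t + 15*n + t^2 - 5*t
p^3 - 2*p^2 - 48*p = p*(p - 8)*(p + 6)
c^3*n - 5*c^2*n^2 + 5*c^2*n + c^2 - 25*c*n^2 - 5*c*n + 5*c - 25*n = (c + 5)*(c - 5*n)*(c*n + 1)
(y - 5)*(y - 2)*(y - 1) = y^3 - 8*y^2 + 17*y - 10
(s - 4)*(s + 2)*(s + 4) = s^3 + 2*s^2 - 16*s - 32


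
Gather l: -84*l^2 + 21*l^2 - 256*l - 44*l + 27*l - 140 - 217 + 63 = -63*l^2 - 273*l - 294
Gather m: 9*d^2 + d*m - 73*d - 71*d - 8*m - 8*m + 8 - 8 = 9*d^2 - 144*d + m*(d - 16)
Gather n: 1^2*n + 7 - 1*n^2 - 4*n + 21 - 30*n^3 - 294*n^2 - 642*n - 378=-30*n^3 - 295*n^2 - 645*n - 350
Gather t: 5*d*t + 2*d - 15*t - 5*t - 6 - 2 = 2*d + t*(5*d - 20) - 8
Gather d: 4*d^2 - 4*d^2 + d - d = 0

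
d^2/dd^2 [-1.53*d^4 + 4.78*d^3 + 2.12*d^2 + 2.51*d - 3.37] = -18.36*d^2 + 28.68*d + 4.24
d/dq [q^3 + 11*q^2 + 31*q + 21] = 3*q^2 + 22*q + 31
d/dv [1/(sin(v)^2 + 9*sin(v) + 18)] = -(2*sin(v) + 9)*cos(v)/(sin(v)^2 + 9*sin(v) + 18)^2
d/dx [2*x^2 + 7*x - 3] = 4*x + 7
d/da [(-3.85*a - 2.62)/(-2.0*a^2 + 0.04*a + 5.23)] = (7.7*a^2 - 0.154*a - (3.85*a + 2.62)*(4.0*a - 0.04) - 20.1355)/(-2.0*a^2 + 0.04*a + 5.23)^2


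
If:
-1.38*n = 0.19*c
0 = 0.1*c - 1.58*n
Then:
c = 0.00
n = 0.00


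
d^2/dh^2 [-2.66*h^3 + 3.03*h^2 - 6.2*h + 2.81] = 6.06 - 15.96*h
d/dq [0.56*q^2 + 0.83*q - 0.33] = 1.12*q + 0.83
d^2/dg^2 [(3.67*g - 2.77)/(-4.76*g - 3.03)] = (231.386456 - 2.8421709430404e-14*g)/(4.76*g + 3.03)^3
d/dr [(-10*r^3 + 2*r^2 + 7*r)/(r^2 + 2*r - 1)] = (-10*r^4 - 40*r^3 + 27*r^2 - 4*r - 7)/(r^4 + 4*r^3 + 2*r^2 - 4*r + 1)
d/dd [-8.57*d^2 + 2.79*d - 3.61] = 2.79 - 17.14*d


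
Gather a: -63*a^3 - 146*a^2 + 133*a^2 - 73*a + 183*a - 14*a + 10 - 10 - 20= -63*a^3 - 13*a^2 + 96*a - 20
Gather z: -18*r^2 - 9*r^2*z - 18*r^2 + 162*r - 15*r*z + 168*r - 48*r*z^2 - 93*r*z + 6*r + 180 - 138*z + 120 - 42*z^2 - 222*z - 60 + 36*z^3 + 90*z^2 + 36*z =-36*r^2 + 336*r + 36*z^3 + z^2*(48 - 48*r) + z*(-9*r^2 - 108*r - 324) + 240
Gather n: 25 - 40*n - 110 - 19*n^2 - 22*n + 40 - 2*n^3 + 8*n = -2*n^3 - 19*n^2 - 54*n - 45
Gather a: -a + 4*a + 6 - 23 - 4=3*a - 21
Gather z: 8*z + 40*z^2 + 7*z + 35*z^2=75*z^2 + 15*z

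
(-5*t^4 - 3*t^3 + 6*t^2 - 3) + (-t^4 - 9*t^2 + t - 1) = -6*t^4 - 3*t^3 - 3*t^2 + t - 4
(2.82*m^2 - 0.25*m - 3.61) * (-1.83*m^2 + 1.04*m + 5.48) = -5.1606*m^4 + 3.3903*m^3 + 21.7999*m^2 - 5.1244*m - 19.7828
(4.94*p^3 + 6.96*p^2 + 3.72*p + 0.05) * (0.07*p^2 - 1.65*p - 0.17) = 0.3458*p^5 - 7.6638*p^4 - 12.0634*p^3 - 7.3177*p^2 - 0.7149*p - 0.0085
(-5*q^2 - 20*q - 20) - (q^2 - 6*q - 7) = -6*q^2 - 14*q - 13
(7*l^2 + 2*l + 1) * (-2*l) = -14*l^3 - 4*l^2 - 2*l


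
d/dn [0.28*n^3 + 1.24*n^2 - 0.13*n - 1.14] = 0.84*n^2 + 2.48*n - 0.13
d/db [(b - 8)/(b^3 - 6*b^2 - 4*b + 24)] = (b^3 - 6*b^2 - 4*b + (b - 8)*(-3*b^2 + 12*b + 4) + 24)/(b^3 - 6*b^2 - 4*b + 24)^2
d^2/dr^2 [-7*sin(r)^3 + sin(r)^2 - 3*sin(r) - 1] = 63*sin(r)^3 - 4*sin(r)^2 - 39*sin(r) + 2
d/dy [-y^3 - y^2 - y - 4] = -3*y^2 - 2*y - 1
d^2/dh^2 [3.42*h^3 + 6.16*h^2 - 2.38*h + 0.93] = 20.52*h + 12.32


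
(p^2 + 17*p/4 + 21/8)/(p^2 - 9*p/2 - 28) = (p + 3/4)/(p - 8)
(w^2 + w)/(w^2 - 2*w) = (w + 1)/(w - 2)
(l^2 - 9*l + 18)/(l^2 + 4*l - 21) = (l - 6)/(l + 7)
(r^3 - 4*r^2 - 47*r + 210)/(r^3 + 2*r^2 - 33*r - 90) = (r^2 + 2*r - 35)/(r^2 + 8*r + 15)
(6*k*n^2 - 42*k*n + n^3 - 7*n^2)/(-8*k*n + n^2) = (-6*k*n + 42*k - n^2 + 7*n)/(8*k - n)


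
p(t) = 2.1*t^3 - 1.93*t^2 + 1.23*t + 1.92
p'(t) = 6.3*t^2 - 3.86*t + 1.23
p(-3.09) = -82.27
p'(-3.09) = 73.31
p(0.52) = 2.33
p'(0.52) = 0.93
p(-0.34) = 1.20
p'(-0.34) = 3.27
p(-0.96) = -2.90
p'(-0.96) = 10.74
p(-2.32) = -37.54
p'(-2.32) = 44.09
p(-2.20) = -32.49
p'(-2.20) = 40.21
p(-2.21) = -32.89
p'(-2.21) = 40.53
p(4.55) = 165.37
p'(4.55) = 114.09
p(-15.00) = -7538.28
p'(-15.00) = 1476.63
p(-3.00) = -75.84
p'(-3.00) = 69.51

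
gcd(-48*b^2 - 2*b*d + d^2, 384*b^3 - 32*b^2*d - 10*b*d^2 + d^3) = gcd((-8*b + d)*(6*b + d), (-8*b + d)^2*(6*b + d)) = 48*b^2 + 2*b*d - d^2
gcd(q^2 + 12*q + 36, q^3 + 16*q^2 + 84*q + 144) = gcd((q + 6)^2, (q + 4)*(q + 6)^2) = q^2 + 12*q + 36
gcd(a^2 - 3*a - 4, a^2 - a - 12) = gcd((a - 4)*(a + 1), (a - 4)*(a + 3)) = a - 4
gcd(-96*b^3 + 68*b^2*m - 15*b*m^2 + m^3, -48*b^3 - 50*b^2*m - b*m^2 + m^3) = 8*b - m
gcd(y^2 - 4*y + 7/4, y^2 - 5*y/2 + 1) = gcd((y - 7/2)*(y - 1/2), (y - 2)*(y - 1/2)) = y - 1/2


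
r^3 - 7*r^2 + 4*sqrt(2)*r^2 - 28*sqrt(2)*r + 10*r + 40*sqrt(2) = (r - 5)*(r - 2)*(r + 4*sqrt(2))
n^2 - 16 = (n - 4)*(n + 4)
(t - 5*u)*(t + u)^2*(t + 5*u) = t^4 + 2*t^3*u - 24*t^2*u^2 - 50*t*u^3 - 25*u^4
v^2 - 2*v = v*(v - 2)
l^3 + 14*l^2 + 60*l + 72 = (l + 2)*(l + 6)^2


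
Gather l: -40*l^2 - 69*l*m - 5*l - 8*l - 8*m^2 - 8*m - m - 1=-40*l^2 + l*(-69*m - 13) - 8*m^2 - 9*m - 1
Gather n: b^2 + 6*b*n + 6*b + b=b^2 + 6*b*n + 7*b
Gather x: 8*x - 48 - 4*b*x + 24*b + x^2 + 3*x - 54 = 24*b + x^2 + x*(11 - 4*b) - 102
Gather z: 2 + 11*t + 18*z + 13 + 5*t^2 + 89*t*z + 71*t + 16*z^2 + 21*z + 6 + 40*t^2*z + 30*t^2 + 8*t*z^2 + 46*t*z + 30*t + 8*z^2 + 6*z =35*t^2 + 112*t + z^2*(8*t + 24) + z*(40*t^2 + 135*t + 45) + 21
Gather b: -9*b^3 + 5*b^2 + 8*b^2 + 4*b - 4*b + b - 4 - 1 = -9*b^3 + 13*b^2 + b - 5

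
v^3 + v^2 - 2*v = v*(v - 1)*(v + 2)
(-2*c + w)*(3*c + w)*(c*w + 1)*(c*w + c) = -6*c^4*w^2 - 6*c^4*w + c^3*w^3 + c^3*w^2 - 6*c^3*w - 6*c^3 + c^2*w^4 + c^2*w^3 + c^2*w^2 + c^2*w + c*w^3 + c*w^2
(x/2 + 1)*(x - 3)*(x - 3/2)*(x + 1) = x^4/2 - 3*x^3/4 - 7*x^2/2 + 9*x/4 + 9/2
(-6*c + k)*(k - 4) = -6*c*k + 24*c + k^2 - 4*k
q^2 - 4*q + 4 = (q - 2)^2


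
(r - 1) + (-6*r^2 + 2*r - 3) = -6*r^2 + 3*r - 4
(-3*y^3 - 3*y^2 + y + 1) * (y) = -3*y^4 - 3*y^3 + y^2 + y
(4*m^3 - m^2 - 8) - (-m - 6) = 4*m^3 - m^2 + m - 2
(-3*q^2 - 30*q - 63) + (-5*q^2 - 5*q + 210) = -8*q^2 - 35*q + 147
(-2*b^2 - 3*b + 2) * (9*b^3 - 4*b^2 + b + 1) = -18*b^5 - 19*b^4 + 28*b^3 - 13*b^2 - b + 2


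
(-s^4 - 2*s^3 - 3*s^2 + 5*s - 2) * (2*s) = -2*s^5 - 4*s^4 - 6*s^3 + 10*s^2 - 4*s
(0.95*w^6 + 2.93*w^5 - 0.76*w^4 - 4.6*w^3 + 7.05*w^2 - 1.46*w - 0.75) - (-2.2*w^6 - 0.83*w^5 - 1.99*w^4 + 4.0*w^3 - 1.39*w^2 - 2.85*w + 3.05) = 3.15*w^6 + 3.76*w^5 + 1.23*w^4 - 8.6*w^3 + 8.44*w^2 + 1.39*w - 3.8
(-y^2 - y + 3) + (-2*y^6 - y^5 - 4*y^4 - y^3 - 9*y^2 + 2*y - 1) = -2*y^6 - y^5 - 4*y^4 - y^3 - 10*y^2 + y + 2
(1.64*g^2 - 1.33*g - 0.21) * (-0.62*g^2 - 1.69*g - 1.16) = -1.0168*g^4 - 1.947*g^3 + 0.4755*g^2 + 1.8977*g + 0.2436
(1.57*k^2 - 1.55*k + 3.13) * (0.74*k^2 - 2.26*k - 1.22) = 1.1618*k^4 - 4.6952*k^3 + 3.9038*k^2 - 5.1828*k - 3.8186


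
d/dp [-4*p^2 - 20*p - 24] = -8*p - 20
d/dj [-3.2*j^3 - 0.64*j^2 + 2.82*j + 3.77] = -9.6*j^2 - 1.28*j + 2.82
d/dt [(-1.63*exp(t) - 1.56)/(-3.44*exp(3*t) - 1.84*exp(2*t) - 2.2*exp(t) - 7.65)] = (-11.2144*exp(3*t) - 19.0984*exp(2*t) - 5.7408*exp(t) + 9.0375)*exp(t)/(11.8336*exp(6*t) + 12.6592*exp(5*t) + 18.5216*exp(4*t) + 60.728*exp(3*t) + 32.992*exp(2*t) + 33.66*exp(t) + 58.5225)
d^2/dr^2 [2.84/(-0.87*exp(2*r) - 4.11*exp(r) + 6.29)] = (-2.84*(1.74*exp(r) + 4.11)*(3.48*exp(r) + 8.22)*exp(r) + (9.8832*exp(r) + 11.6724)*(0.87*exp(2*r) + 4.11*exp(r) - 6.29))*exp(r)/(0.87*exp(2*r) + 4.11*exp(r) - 6.29)^3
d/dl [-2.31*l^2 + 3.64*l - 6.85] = 3.64 - 4.62*l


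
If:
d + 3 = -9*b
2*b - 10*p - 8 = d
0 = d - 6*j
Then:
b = 10*p/11 + 5/11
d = -90*p/11 - 78/11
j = -15*p/11 - 13/11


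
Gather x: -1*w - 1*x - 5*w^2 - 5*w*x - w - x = -5*w^2 - 2*w + x*(-5*w - 2)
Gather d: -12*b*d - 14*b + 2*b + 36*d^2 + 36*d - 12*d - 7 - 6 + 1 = -12*b + 36*d^2 + d*(24 - 12*b) - 12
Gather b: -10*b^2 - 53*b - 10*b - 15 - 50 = -10*b^2 - 63*b - 65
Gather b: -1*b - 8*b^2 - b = -8*b^2 - 2*b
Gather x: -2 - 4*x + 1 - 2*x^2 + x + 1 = -2*x^2 - 3*x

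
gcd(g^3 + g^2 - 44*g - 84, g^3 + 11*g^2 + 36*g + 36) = g^2 + 8*g + 12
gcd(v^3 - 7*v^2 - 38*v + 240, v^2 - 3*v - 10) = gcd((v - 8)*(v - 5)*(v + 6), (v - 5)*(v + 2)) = v - 5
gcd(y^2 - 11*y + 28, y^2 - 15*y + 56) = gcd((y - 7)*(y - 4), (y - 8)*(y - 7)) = y - 7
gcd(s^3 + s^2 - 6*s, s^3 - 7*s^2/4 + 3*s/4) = s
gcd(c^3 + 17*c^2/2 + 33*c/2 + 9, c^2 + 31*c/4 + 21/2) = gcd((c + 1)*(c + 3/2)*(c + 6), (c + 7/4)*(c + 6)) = c + 6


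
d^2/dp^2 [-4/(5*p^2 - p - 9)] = 8*(-25*p^2 + 5*p + (10*p - 1)^2 + 45)/(-5*p^2 + p + 9)^3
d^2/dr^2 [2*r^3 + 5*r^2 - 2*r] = 12*r + 10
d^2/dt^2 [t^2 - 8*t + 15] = 2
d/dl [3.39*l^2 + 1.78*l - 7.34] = 6.78*l + 1.78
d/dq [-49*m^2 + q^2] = 2*q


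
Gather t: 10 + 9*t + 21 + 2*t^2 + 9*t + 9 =2*t^2 + 18*t + 40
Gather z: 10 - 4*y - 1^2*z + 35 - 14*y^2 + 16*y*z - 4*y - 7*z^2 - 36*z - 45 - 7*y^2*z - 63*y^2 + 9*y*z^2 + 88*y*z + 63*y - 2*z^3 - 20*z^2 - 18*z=-77*y^2 + 55*y - 2*z^3 + z^2*(9*y - 27) + z*(-7*y^2 + 104*y - 55)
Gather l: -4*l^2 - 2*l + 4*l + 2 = -4*l^2 + 2*l + 2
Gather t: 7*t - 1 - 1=7*t - 2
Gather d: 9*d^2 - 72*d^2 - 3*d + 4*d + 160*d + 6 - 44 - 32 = -63*d^2 + 161*d - 70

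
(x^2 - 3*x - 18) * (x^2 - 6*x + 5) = x^4 - 9*x^3 + 5*x^2 + 93*x - 90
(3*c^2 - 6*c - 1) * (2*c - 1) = 6*c^3 - 15*c^2 + 4*c + 1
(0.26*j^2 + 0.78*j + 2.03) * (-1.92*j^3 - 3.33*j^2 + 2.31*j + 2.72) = -0.4992*j^5 - 2.3634*j^4 - 5.8944*j^3 - 4.2509*j^2 + 6.8109*j + 5.5216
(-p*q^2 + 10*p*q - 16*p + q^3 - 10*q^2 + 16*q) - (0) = -p*q^2 + 10*p*q - 16*p + q^3 - 10*q^2 + 16*q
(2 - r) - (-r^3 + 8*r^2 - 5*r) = r^3 - 8*r^2 + 4*r + 2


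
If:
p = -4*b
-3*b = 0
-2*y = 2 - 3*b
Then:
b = 0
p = 0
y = -1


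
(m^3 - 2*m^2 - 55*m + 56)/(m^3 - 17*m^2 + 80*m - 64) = (m + 7)/(m - 8)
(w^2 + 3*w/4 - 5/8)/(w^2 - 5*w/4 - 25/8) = (2*w - 1)/(2*w - 5)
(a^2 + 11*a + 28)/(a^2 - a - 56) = (a + 4)/(a - 8)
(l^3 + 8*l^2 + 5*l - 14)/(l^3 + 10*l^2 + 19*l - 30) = (l^2 + 9*l + 14)/(l^2 + 11*l + 30)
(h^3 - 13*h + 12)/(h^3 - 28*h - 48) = (-h^3 + 13*h - 12)/(-h^3 + 28*h + 48)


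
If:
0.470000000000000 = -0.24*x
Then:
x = -1.96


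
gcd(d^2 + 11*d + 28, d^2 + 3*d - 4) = d + 4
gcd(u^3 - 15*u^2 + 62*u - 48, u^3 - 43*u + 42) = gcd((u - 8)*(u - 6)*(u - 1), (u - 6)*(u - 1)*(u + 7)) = u^2 - 7*u + 6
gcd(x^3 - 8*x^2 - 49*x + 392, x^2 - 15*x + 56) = x^2 - 15*x + 56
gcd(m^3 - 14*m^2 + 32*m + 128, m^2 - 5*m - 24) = m - 8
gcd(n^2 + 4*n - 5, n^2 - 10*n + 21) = 1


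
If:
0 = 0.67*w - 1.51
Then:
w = 2.25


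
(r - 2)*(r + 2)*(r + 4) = r^3 + 4*r^2 - 4*r - 16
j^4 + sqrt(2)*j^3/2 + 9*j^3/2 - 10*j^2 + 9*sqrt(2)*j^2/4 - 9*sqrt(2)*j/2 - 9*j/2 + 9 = (j - 3/2)*(j + 6)*(j - sqrt(2)/2)*(j + sqrt(2))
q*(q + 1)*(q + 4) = q^3 + 5*q^2 + 4*q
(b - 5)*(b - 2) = b^2 - 7*b + 10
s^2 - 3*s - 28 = (s - 7)*(s + 4)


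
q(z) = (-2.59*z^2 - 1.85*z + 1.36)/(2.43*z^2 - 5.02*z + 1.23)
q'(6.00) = 0.16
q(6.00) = -1.76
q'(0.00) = 3.01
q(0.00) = 1.11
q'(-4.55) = 0.08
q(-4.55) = -0.59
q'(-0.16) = 1.61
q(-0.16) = 0.76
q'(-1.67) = 0.28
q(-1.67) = -0.17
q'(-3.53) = 0.11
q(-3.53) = -0.50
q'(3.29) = 1.25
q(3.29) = -2.97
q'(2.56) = 4.64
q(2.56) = -4.73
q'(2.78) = 2.83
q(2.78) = -3.93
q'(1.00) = 4.90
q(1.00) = 2.26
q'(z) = (5.02 - 4.86*z)*(-2.59*z^2 - 1.85*z + 1.36)/(2.43*z^2 - 5.02*z + 1.23)^2 + (-5.18*z - 1.85)/(2.43*z^2 - 5.02*z + 1.23) = (17.4973*z^2 - 12.981*z + 4.5517)/(5.9049*z^4 - 24.3972*z^3 + 31.1782*z^2 - 12.3492*z + 1.5129)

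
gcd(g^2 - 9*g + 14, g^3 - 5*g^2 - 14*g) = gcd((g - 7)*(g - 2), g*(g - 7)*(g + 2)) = g - 7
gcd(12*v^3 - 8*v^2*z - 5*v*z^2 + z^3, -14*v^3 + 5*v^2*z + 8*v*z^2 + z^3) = -2*v^2 + v*z + z^2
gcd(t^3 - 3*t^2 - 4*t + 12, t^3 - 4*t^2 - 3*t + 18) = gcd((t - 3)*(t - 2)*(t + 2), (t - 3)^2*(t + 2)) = t^2 - t - 6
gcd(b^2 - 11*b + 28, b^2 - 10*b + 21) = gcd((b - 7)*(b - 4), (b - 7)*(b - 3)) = b - 7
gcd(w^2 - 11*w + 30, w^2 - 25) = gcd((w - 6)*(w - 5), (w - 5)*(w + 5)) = w - 5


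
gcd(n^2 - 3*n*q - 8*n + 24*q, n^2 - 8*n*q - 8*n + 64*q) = n - 8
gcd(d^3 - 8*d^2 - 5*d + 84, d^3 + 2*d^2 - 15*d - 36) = d^2 - d - 12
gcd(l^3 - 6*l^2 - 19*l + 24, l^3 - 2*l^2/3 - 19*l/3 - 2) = 1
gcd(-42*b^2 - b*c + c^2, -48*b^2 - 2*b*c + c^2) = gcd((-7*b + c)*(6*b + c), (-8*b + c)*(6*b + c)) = 6*b + c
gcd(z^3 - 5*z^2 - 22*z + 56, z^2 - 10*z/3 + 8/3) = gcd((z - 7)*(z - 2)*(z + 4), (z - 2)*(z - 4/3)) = z - 2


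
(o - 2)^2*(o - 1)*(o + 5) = o^4 - 17*o^2 + 36*o - 20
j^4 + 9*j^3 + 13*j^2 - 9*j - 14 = (j - 1)*(j + 1)*(j + 2)*(j + 7)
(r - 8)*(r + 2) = r^2 - 6*r - 16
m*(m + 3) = m^2 + 3*m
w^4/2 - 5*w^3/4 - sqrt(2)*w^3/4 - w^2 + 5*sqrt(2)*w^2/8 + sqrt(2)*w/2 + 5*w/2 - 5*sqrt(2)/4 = (w/2 + sqrt(2)/2)*(w - 5/2)*(w - sqrt(2))*(w - sqrt(2)/2)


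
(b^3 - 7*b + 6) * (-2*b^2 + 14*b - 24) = -2*b^5 + 14*b^4 - 10*b^3 - 110*b^2 + 252*b - 144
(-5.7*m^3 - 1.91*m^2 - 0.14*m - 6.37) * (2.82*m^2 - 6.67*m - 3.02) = -16.074*m^5 + 32.6328*m^4 + 29.5589*m^3 - 11.2614*m^2 + 42.9107*m + 19.2374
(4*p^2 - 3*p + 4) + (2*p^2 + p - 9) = 6*p^2 - 2*p - 5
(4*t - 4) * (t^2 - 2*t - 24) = 4*t^3 - 12*t^2 - 88*t + 96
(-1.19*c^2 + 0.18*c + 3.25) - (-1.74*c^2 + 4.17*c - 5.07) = 0.55*c^2 - 3.99*c + 8.32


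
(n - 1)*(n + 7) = n^2 + 6*n - 7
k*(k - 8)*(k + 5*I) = k^3 - 8*k^2 + 5*I*k^2 - 40*I*k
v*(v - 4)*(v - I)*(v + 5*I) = v^4 - 4*v^3 + 4*I*v^3 + 5*v^2 - 16*I*v^2 - 20*v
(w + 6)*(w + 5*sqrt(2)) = w^2 + 6*w + 5*sqrt(2)*w + 30*sqrt(2)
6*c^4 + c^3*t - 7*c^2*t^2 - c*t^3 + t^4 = (-3*c + t)*(-c + t)*(c + t)*(2*c + t)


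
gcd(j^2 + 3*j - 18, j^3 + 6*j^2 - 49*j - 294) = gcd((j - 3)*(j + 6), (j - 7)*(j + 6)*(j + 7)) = j + 6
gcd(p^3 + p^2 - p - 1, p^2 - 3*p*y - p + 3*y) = p - 1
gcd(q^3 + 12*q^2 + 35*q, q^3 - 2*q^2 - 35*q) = q^2 + 5*q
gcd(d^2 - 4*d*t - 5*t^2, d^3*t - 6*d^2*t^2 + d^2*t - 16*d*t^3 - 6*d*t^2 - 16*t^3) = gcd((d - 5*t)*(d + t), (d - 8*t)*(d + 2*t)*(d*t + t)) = 1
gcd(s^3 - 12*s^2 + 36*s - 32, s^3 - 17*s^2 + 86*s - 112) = s^2 - 10*s + 16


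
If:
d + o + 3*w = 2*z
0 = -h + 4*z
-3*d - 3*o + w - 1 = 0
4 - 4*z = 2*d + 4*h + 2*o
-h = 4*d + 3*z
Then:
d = -161/408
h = 46/51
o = 19/136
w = 4/17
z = 23/102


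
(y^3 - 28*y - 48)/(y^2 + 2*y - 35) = (y^3 - 28*y - 48)/(y^2 + 2*y - 35)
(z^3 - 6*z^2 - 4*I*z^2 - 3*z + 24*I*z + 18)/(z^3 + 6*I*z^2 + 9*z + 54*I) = (z^2 - z*(6 + I) + 6*I)/(z^2 + 9*I*z - 18)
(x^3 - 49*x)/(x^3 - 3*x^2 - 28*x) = (x + 7)/(x + 4)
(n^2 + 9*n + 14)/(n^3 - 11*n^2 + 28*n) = (n^2 + 9*n + 14)/(n*(n^2 - 11*n + 28))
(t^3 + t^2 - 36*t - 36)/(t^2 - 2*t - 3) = (t^2 - 36)/(t - 3)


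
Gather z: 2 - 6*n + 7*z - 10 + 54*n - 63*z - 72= 48*n - 56*z - 80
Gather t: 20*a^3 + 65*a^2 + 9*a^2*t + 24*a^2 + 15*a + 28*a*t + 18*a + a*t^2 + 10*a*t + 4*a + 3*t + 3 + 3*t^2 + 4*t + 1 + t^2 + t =20*a^3 + 89*a^2 + 37*a + t^2*(a + 4) + t*(9*a^2 + 38*a + 8) + 4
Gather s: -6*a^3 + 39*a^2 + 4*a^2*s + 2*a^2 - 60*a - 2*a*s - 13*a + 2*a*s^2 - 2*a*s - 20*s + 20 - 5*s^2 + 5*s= -6*a^3 + 41*a^2 - 73*a + s^2*(2*a - 5) + s*(4*a^2 - 4*a - 15) + 20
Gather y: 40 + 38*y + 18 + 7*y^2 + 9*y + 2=7*y^2 + 47*y + 60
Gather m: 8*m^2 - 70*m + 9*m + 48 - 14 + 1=8*m^2 - 61*m + 35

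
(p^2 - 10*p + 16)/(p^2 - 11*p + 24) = (p - 2)/(p - 3)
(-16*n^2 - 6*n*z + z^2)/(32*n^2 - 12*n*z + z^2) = (2*n + z)/(-4*n + z)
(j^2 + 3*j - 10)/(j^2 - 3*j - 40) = (j - 2)/(j - 8)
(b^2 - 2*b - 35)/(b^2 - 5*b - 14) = (b + 5)/(b + 2)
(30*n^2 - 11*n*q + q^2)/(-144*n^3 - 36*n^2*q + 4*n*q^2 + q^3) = (-5*n + q)/(24*n^2 + 10*n*q + q^2)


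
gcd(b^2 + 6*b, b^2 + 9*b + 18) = b + 6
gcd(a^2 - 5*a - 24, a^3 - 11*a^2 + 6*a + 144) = a^2 - 5*a - 24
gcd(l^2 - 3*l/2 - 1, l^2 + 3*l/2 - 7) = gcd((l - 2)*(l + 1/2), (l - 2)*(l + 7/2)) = l - 2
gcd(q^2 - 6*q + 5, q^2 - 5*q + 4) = q - 1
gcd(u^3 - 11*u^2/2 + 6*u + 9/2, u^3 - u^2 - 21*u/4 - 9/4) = u^2 - 5*u/2 - 3/2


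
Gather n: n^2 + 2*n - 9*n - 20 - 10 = n^2 - 7*n - 30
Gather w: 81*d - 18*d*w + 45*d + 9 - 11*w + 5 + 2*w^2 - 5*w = 126*d + 2*w^2 + w*(-18*d - 16) + 14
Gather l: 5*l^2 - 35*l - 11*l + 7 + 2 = 5*l^2 - 46*l + 9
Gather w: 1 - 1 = 0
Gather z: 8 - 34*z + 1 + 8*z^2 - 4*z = 8*z^2 - 38*z + 9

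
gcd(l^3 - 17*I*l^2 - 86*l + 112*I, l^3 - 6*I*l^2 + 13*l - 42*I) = l^2 - 9*I*l - 14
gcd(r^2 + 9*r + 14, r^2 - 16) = 1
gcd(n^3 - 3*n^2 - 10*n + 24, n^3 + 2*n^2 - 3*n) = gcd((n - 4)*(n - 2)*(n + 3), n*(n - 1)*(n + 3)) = n + 3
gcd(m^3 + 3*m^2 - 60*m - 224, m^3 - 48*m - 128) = m^2 - 4*m - 32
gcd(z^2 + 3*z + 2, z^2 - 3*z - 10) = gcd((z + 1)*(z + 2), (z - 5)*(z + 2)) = z + 2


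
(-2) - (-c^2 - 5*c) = c^2 + 5*c - 2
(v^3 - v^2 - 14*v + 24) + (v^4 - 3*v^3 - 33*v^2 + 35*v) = v^4 - 2*v^3 - 34*v^2 + 21*v + 24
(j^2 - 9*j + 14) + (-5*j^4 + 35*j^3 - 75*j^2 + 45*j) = -5*j^4 + 35*j^3 - 74*j^2 + 36*j + 14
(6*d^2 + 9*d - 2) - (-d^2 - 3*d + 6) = 7*d^2 + 12*d - 8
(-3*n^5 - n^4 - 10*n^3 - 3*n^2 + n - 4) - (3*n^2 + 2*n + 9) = -3*n^5 - n^4 - 10*n^3 - 6*n^2 - n - 13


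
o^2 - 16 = (o - 4)*(o + 4)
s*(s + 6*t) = s^2 + 6*s*t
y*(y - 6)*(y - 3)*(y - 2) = y^4 - 11*y^3 + 36*y^2 - 36*y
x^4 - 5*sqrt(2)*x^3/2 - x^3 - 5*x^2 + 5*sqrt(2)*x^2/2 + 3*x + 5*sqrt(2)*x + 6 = (x - 2)*(x + 1)*(x - 3*sqrt(2))*(x + sqrt(2)/2)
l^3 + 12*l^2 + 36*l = l*(l + 6)^2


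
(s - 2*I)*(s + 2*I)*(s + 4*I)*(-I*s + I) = -I*s^4 + 4*s^3 + I*s^3 - 4*s^2 - 4*I*s^2 + 16*s + 4*I*s - 16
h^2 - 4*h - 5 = (h - 5)*(h + 1)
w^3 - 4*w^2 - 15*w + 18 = (w - 6)*(w - 1)*(w + 3)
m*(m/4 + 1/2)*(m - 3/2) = m^3/4 + m^2/8 - 3*m/4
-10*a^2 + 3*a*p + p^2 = (-2*a + p)*(5*a + p)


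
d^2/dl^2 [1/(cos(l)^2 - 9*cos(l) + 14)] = (-4*sin(l)^4 + 27*sin(l)^2 - 639*cos(l)/4 + 27*cos(3*l)/4 + 111)/((cos(l) - 7)^3*(cos(l) - 2)^3)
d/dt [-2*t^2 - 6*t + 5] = -4*t - 6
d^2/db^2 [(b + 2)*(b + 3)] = 2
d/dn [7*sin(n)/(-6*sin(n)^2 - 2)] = 7*(3*sin(n)^2 - 1)*cos(n)/(2*(3*sin(n)^2 + 1)^2)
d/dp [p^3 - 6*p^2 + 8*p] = 3*p^2 - 12*p + 8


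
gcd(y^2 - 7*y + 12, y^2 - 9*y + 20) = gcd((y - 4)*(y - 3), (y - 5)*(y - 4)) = y - 4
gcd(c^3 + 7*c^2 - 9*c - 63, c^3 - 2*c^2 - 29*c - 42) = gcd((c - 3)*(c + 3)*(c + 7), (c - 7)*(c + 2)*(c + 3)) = c + 3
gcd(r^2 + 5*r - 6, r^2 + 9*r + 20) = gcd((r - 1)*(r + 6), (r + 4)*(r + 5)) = 1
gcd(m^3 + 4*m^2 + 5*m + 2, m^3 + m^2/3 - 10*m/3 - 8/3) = m + 1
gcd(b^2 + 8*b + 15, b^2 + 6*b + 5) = b + 5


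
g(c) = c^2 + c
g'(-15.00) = -29.00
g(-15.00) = 210.00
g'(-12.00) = -23.00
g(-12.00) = 132.00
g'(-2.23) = -3.46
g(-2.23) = 2.74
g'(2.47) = 5.94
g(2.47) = 8.57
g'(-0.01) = 0.98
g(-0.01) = -0.01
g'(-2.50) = -4.00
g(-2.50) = 3.75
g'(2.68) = 6.36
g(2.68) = 9.86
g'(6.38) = 13.76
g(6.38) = 47.08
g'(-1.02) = -1.04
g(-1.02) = 0.02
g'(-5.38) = -9.76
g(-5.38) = 23.56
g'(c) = 2*c + 1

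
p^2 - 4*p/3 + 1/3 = (p - 1)*(p - 1/3)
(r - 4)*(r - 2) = r^2 - 6*r + 8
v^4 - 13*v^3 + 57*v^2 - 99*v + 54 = (v - 6)*(v - 3)^2*(v - 1)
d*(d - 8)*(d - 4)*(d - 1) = d^4 - 13*d^3 + 44*d^2 - 32*d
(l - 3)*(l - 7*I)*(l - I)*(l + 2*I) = l^4 - 3*l^3 - 6*I*l^3 + 9*l^2 + 18*I*l^2 - 27*l - 14*I*l + 42*I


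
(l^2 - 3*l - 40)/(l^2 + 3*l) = (l^2 - 3*l - 40)/(l*(l + 3))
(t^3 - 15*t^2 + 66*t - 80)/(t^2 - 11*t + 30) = (t^2 - 10*t + 16)/(t - 6)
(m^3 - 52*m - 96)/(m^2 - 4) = (m^2 - 2*m - 48)/(m - 2)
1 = 1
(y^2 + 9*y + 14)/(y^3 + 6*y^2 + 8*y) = (y + 7)/(y*(y + 4))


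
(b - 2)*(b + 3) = b^2 + b - 6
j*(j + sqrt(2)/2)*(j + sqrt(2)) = j^3 + 3*sqrt(2)*j^2/2 + j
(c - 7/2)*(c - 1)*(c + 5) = c^3 + c^2/2 - 19*c + 35/2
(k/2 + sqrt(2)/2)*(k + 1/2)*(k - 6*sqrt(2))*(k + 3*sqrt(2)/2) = k^4/2 - 7*sqrt(2)*k^3/4 + k^3/4 - 27*k^2/2 - 7*sqrt(2)*k^2/8 - 9*sqrt(2)*k - 27*k/4 - 9*sqrt(2)/2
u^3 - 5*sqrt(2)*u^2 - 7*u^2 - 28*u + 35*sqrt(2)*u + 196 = (u - 7)*(u - 7*sqrt(2))*(u + 2*sqrt(2))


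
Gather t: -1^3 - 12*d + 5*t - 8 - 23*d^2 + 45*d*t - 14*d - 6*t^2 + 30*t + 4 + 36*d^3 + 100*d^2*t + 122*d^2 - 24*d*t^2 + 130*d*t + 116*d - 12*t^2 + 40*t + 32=36*d^3 + 99*d^2 + 90*d + t^2*(-24*d - 18) + t*(100*d^2 + 175*d + 75) + 27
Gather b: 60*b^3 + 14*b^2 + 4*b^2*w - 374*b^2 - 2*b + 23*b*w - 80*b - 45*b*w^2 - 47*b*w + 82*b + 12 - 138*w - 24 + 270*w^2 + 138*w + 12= 60*b^3 + b^2*(4*w - 360) + b*(-45*w^2 - 24*w) + 270*w^2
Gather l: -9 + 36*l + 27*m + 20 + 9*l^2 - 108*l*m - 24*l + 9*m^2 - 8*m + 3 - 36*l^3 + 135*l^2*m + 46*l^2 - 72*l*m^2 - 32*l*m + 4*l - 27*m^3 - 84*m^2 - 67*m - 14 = -36*l^3 + l^2*(135*m + 55) + l*(-72*m^2 - 140*m + 16) - 27*m^3 - 75*m^2 - 48*m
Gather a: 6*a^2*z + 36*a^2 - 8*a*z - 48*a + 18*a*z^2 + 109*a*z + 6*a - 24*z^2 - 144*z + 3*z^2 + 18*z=a^2*(6*z + 36) + a*(18*z^2 + 101*z - 42) - 21*z^2 - 126*z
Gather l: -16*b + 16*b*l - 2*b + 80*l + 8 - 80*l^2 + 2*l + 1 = -18*b - 80*l^2 + l*(16*b + 82) + 9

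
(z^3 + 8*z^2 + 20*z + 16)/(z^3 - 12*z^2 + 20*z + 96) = (z^2 + 6*z + 8)/(z^2 - 14*z + 48)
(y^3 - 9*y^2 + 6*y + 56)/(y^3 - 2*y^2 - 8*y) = (y - 7)/y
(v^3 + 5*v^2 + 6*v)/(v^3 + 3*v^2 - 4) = v*(v + 3)/(v^2 + v - 2)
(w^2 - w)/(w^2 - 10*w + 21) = w*(w - 1)/(w^2 - 10*w + 21)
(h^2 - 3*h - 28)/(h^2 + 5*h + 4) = (h - 7)/(h + 1)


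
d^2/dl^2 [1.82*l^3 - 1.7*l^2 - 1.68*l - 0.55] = 10.92*l - 3.4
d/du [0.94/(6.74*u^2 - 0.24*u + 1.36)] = (0.2256 - 12.6712*u)/(6.74*u^2 - 0.24*u + 1.36)^2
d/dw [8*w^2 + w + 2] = 16*w + 1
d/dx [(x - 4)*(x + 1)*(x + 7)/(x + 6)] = 2*(x^3 + 11*x^2 + 24*x - 61)/(x^2 + 12*x + 36)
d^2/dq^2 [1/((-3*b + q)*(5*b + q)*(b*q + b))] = 2*(-(3*b - q)^2*(5*b + q)^2 - (3*b - q)^2*(5*b + q)*(q + 1) - (3*b - q)^2*(q + 1)^2 + (3*b - q)*(5*b + q)^2*(q + 1) + (3*b - q)*(5*b + q)*(q + 1)^2 - (5*b + q)^2*(q + 1)^2)/(b*(3*b - q)^3*(5*b + q)^3*(q + 1)^3)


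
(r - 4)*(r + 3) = r^2 - r - 12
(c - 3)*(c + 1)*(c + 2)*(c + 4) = c^4 + 4*c^3 - 7*c^2 - 34*c - 24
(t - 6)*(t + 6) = t^2 - 36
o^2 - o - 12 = (o - 4)*(o + 3)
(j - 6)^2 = j^2 - 12*j + 36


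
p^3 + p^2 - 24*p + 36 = (p - 3)*(p - 2)*(p + 6)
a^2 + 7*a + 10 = (a + 2)*(a + 5)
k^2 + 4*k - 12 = (k - 2)*(k + 6)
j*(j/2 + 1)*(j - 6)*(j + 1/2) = j^4/2 - 7*j^3/4 - 7*j^2 - 3*j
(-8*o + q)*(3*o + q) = -24*o^2 - 5*o*q + q^2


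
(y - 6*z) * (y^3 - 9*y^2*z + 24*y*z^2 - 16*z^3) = y^4 - 15*y^3*z + 78*y^2*z^2 - 160*y*z^3 + 96*z^4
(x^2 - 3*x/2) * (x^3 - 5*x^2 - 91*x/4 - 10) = x^5 - 13*x^4/2 - 61*x^3/4 + 193*x^2/8 + 15*x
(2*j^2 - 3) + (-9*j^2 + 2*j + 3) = -7*j^2 + 2*j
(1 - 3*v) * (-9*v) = 27*v^2 - 9*v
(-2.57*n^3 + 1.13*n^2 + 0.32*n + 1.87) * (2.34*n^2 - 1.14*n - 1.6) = -6.0138*n^5 + 5.574*n^4 + 3.5726*n^3 + 2.203*n^2 - 2.6438*n - 2.992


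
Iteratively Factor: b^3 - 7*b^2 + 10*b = (b)*(b^2 - 7*b + 10) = b*(b - 5)*(b - 2)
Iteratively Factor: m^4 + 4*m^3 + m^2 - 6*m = (m + 3)*(m^3 + m^2 - 2*m) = (m + 2)*(m + 3)*(m^2 - m) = (m - 1)*(m + 2)*(m + 3)*(m)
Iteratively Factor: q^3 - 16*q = (q - 4)*(q^2 + 4*q) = q*(q - 4)*(q + 4)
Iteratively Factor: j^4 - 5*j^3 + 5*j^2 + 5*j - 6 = (j + 1)*(j^3 - 6*j^2 + 11*j - 6) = (j - 1)*(j + 1)*(j^2 - 5*j + 6) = (j - 3)*(j - 1)*(j + 1)*(j - 2)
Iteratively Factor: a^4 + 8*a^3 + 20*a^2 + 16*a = (a)*(a^3 + 8*a^2 + 20*a + 16) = a*(a + 4)*(a^2 + 4*a + 4) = a*(a + 2)*(a + 4)*(a + 2)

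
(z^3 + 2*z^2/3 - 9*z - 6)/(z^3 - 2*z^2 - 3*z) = (z^2 + 11*z/3 + 2)/(z*(z + 1))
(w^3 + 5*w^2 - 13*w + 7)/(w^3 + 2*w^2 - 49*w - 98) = (w^2 - 2*w + 1)/(w^2 - 5*w - 14)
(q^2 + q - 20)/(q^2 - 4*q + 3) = (q^2 + q - 20)/(q^2 - 4*q + 3)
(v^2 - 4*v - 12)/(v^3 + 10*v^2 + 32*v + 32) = (v - 6)/(v^2 + 8*v + 16)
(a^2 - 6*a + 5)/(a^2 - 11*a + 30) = (a - 1)/(a - 6)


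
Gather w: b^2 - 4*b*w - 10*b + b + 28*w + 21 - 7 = b^2 - 9*b + w*(28 - 4*b) + 14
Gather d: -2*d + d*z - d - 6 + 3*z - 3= d*(z - 3) + 3*z - 9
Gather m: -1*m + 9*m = 8*m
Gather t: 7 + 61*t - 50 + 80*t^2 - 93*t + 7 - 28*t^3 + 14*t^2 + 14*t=-28*t^3 + 94*t^2 - 18*t - 36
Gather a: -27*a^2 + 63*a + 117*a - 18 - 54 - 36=-27*a^2 + 180*a - 108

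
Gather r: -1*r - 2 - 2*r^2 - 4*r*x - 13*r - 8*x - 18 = -2*r^2 + r*(-4*x - 14) - 8*x - 20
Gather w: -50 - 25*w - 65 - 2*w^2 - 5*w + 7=-2*w^2 - 30*w - 108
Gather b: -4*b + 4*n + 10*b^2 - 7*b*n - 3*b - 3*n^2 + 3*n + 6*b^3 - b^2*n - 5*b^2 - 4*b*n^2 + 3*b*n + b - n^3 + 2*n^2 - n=6*b^3 + b^2*(5 - n) + b*(-4*n^2 - 4*n - 6) - n^3 - n^2 + 6*n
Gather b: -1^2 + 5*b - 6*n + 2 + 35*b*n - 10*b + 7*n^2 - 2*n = b*(35*n - 5) + 7*n^2 - 8*n + 1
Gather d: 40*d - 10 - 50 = 40*d - 60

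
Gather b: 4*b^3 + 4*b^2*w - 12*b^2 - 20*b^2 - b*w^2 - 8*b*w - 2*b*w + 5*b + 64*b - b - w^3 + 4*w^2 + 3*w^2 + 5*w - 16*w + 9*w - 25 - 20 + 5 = 4*b^3 + b^2*(4*w - 32) + b*(-w^2 - 10*w + 68) - w^3 + 7*w^2 - 2*w - 40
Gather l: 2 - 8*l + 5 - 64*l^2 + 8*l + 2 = 9 - 64*l^2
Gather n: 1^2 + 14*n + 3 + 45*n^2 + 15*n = 45*n^2 + 29*n + 4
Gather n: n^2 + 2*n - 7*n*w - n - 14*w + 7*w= n^2 + n*(1 - 7*w) - 7*w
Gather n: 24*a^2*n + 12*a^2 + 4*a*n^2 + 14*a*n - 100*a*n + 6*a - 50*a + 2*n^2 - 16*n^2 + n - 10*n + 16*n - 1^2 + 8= 12*a^2 - 44*a + n^2*(4*a - 14) + n*(24*a^2 - 86*a + 7) + 7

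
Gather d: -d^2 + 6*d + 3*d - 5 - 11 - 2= -d^2 + 9*d - 18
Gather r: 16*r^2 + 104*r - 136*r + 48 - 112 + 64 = 16*r^2 - 32*r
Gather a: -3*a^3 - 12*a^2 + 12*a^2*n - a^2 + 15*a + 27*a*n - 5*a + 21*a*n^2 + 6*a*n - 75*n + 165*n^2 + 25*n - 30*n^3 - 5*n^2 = -3*a^3 + a^2*(12*n - 13) + a*(21*n^2 + 33*n + 10) - 30*n^3 + 160*n^2 - 50*n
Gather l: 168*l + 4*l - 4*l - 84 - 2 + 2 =168*l - 84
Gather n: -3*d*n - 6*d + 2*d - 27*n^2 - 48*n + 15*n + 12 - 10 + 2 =-4*d - 27*n^2 + n*(-3*d - 33) + 4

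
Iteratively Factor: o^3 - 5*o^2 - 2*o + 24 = (o - 4)*(o^2 - o - 6) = (o - 4)*(o - 3)*(o + 2)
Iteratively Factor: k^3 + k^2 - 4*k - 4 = (k + 2)*(k^2 - k - 2) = (k - 2)*(k + 2)*(k + 1)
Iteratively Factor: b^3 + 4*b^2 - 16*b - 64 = (b - 4)*(b^2 + 8*b + 16) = (b - 4)*(b + 4)*(b + 4)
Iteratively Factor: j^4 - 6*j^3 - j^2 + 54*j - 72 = (j - 3)*(j^3 - 3*j^2 - 10*j + 24) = (j - 3)*(j + 3)*(j^2 - 6*j + 8) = (j - 4)*(j - 3)*(j + 3)*(j - 2)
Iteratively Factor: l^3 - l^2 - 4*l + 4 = (l - 1)*(l^2 - 4) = (l - 2)*(l - 1)*(l + 2)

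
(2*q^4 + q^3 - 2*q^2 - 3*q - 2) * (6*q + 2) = 12*q^5 + 10*q^4 - 10*q^3 - 22*q^2 - 18*q - 4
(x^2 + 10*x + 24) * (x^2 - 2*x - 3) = x^4 + 8*x^3 + x^2 - 78*x - 72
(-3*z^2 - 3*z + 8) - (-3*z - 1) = 9 - 3*z^2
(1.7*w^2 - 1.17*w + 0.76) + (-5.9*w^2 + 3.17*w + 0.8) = -4.2*w^2 + 2.0*w + 1.56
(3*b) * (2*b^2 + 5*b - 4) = 6*b^3 + 15*b^2 - 12*b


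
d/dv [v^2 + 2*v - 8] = 2*v + 2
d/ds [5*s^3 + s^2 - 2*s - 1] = 15*s^2 + 2*s - 2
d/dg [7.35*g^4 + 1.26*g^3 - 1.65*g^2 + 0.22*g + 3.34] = 29.4*g^3 + 3.78*g^2 - 3.3*g + 0.22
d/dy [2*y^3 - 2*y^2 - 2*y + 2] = 6*y^2 - 4*y - 2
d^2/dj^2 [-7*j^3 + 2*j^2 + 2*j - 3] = 4 - 42*j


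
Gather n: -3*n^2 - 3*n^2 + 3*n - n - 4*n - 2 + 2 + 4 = -6*n^2 - 2*n + 4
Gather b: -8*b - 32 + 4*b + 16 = -4*b - 16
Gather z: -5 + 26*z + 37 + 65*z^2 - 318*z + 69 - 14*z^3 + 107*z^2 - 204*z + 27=-14*z^3 + 172*z^2 - 496*z + 128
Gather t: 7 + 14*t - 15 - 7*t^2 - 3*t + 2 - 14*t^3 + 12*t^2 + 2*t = -14*t^3 + 5*t^2 + 13*t - 6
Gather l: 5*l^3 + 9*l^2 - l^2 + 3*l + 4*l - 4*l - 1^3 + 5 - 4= 5*l^3 + 8*l^2 + 3*l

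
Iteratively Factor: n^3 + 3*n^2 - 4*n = (n + 4)*(n^2 - n) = (n - 1)*(n + 4)*(n)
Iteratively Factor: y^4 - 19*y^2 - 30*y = (y + 3)*(y^3 - 3*y^2 - 10*y) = (y + 2)*(y + 3)*(y^2 - 5*y) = y*(y + 2)*(y + 3)*(y - 5)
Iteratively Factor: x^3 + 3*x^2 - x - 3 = (x + 3)*(x^2 - 1) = (x + 1)*(x + 3)*(x - 1)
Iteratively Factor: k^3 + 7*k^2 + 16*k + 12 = (k + 2)*(k^2 + 5*k + 6) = (k + 2)^2*(k + 3)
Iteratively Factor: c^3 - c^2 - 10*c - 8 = (c + 1)*(c^2 - 2*c - 8) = (c + 1)*(c + 2)*(c - 4)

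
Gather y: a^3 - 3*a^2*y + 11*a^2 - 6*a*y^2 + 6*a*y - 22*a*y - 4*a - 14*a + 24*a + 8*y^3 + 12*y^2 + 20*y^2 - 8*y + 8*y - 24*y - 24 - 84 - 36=a^3 + 11*a^2 + 6*a + 8*y^3 + y^2*(32 - 6*a) + y*(-3*a^2 - 16*a - 24) - 144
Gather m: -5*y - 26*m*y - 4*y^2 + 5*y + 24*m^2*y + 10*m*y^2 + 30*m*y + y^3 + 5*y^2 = 24*m^2*y + m*(10*y^2 + 4*y) + y^3 + y^2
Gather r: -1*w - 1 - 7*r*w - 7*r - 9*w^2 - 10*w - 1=r*(-7*w - 7) - 9*w^2 - 11*w - 2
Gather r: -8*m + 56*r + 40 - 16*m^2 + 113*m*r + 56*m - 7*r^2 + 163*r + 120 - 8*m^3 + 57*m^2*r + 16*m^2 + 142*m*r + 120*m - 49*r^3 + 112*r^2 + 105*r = -8*m^3 + 168*m - 49*r^3 + 105*r^2 + r*(57*m^2 + 255*m + 324) + 160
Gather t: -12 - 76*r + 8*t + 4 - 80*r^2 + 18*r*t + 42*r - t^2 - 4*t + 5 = -80*r^2 - 34*r - t^2 + t*(18*r + 4) - 3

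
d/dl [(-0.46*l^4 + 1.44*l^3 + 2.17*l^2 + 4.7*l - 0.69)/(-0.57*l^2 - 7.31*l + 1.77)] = (0.5244*l^5 + 9.267*l^4 - 24.3096*l^3 - 5.5373*l^2 + 6.8952*l + 3.2751)/(0.3249*l^4 + 8.3334*l^3 + 51.4183*l^2 - 25.8774*l + 3.1329)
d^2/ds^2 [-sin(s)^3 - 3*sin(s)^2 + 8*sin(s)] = 9*sin(s)^3 + 12*sin(s)^2 - 14*sin(s) - 6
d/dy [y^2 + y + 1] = 2*y + 1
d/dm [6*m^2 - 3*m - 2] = 12*m - 3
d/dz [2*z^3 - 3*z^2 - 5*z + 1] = 6*z^2 - 6*z - 5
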